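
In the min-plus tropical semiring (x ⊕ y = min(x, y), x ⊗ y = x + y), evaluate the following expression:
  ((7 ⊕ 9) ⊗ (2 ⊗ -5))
((7 ⊕ 9) ⊗ (2 ⊗ -5)) = 4

Expand innermost to outermost. Recall ⊕ takes the minimum of its arguments and ⊗ takes their sum. Working out the expression ((7 ⊕ 9) ⊗ (2 ⊗ -5)) gives 4.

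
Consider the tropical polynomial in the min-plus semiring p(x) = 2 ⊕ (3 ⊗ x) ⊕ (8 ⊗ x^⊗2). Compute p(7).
p(7) = 2

A tropical monomial a ⊗ x^⊗i evaluates to a + i · x. Evaluating each term at x = 7:
  Term 0 contributes 2 + 0 · 7 = 2
  Term 1 contributes 3 + 1 · 7 = 10
  Term 2 contributes 8 + 2 · 7 = 22
p(7) = ⊕ of these = min[2, 10, 22] = 2.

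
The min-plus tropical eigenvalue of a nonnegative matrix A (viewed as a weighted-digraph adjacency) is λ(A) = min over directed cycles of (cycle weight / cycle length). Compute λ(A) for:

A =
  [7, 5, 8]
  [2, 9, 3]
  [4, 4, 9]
λ(A) = 7/2

Enumerate directed cycles and compute their means (weight / length). Sample:
  cycle 0 → 0: weight = 7, length = 1, mean = 7/1 ≈ 7.000
  cycle 1 → 1: weight = 9, length = 1, mean = 9/1 ≈ 9.000
  cycle 2 → 2: weight = 9, length = 1, mean = 9/1 ≈ 9.000
  cycle 0 → 1 → 0: weight = 7, length = 2, mean = 7/2 ≈ 3.500
  cycle 0 → 2 → 0: weight = 12, length = 2, mean = 12/2 ≈ 6.000
  cycle 1 → 0 → 1: weight = 7, length = 2, mean = 7/2 ≈ 3.500
Minimum mean = 3.500, attained e.g. along the cycle 0 → 1 → 0 with weight 7 and length 2. So λ(A) = 7/2 = 7/2.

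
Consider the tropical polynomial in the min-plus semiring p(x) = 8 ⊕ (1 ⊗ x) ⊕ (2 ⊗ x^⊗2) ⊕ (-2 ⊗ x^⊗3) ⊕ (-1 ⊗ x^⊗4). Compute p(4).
p(4) = 5

A tropical monomial a ⊗ x^⊗i evaluates to a + i · x. Evaluating each term at x = 4:
  Term 0 contributes 8 + 0 · 4 = 8
  Term 1 contributes 1 + 1 · 4 = 5
  Term 2 contributes 2 + 2 · 4 = 10
  Term 3 contributes -2 + 3 · 4 = 10
  Term 4 contributes -1 + 4 · 4 = 15
p(4) = ⊕ of these = min[8, 5, 10, 10, 15] = 5.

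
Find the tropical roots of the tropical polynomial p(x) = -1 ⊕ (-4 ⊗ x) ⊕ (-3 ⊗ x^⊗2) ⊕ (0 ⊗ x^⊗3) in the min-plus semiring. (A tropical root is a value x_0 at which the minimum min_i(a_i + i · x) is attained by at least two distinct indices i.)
Roots: {-3, -1, 3}

Each tropical root is a break point of the lower envelope of the lines y = a_i + i · x (there are 4 lines, with slopes 0, 1, ..., 3). Only the lines that attain the minimum somewhere contribute to roots; other lines are dominated. Here the surviving (envelope) indices are i = 3, i = 2, i = 1, i = 0.
Intersections between consecutive envelope lines give the roots: for adjacent envelope indices i < j the intersection is x = (a_i − a_j) / (j − i). Reading off the sorted break points: {-3, -1, 3}.
Verification: at each break x_0, at least two indices attain the minimum of min_i(a_i + i · x_0).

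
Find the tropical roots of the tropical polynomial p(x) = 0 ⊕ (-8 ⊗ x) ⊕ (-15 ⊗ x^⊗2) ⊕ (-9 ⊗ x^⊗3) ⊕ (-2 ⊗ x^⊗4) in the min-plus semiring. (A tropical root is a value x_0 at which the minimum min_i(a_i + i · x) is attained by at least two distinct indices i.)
Roots: {-7, -6, 7, 8}

Each tropical root is a break point of the lower envelope of the lines y = a_i + i · x (there are 5 lines, with slopes 0, 1, ..., 4). Only the lines that attain the minimum somewhere contribute to roots; other lines are dominated. Here the surviving (envelope) indices are i = 4, i = 3, i = 2, i = 1, i = 0.
Intersections between consecutive envelope lines give the roots: for adjacent envelope indices i < j the intersection is x = (a_i − a_j) / (j − i). Reading off the sorted break points: {-7, -6, 7, 8}.
Verification: at each break x_0, at least two indices attain the minimum of min_i(a_i + i · x_0).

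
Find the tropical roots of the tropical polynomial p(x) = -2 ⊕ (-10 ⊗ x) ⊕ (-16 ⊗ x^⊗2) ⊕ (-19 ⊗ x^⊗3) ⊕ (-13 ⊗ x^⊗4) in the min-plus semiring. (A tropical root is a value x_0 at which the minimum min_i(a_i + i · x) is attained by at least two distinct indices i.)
Roots: {-6, 3, 6, 8}

Each tropical root is a break point of the lower envelope of the lines y = a_i + i · x (there are 5 lines, with slopes 0, 1, ..., 4). Only the lines that attain the minimum somewhere contribute to roots; other lines are dominated. Here the surviving (envelope) indices are i = 4, i = 3, i = 2, i = 1, i = 0.
Intersections between consecutive envelope lines give the roots: for adjacent envelope indices i < j the intersection is x = (a_i − a_j) / (j − i). Reading off the sorted break points: {-6, 3, 6, 8}.
Verification: at each break x_0, at least two indices attain the minimum of min_i(a_i + i · x_0).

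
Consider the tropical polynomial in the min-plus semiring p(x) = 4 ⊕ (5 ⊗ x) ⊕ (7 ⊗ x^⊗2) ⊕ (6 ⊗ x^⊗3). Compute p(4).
p(4) = 4

A tropical monomial a ⊗ x^⊗i evaluates to a + i · x. Evaluating each term at x = 4:
  Term 0 contributes 4 + 0 · 4 = 4
  Term 1 contributes 5 + 1 · 4 = 9
  Term 2 contributes 7 + 2 · 4 = 15
  Term 3 contributes 6 + 3 · 4 = 18
p(4) = ⊕ of these = min[4, 9, 15, 18] = 4.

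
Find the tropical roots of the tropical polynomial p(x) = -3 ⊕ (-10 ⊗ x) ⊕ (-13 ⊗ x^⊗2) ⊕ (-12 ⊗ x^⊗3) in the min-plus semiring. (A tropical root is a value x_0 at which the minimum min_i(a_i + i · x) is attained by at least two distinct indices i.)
Roots: {-1, 3, 7}

Each tropical root is a break point of the lower envelope of the lines y = a_i + i · x (there are 4 lines, with slopes 0, 1, ..., 3). Only the lines that attain the minimum somewhere contribute to roots; other lines are dominated. Here the surviving (envelope) indices are i = 3, i = 2, i = 1, i = 0.
Intersections between consecutive envelope lines give the roots: for adjacent envelope indices i < j the intersection is x = (a_i − a_j) / (j − i). Reading off the sorted break points: {-1, 3, 7}.
Verification: at each break x_0, at least two indices attain the minimum of min_i(a_i + i · x_0).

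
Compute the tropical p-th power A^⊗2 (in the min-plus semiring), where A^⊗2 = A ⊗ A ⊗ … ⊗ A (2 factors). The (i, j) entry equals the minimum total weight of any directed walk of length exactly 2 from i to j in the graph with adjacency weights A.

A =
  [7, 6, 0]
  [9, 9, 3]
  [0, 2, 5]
A^⊗2 =
  [0, 2, 5]
  [3, 5, 8]
  [5, 6, 0]

Each entry (A^⊗2)_ij equals the minimum over all length-2 walks i = v_0 → v_1 → … → v_2 = j of Σ_t A[v_t][v_{t+1}]. For example, for (i, j) = (0, 2) we minimise over 3 possible intermediate vertex sequences; the minimum is 5, attained along the walk 0 → 2 → 2.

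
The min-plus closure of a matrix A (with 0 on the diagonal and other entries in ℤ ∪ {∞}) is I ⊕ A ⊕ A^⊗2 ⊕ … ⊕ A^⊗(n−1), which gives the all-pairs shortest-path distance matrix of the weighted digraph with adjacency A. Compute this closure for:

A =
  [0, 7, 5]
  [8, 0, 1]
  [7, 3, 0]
Closure =
  [0, 7, 5]
  [8, 0, 1]
  [7, 3, 0]

This is the Floyd-Warshall all-pairs shortest-path computation. For each intermediate vertex k = 0, 1, …, 2, update dist[i][j] ← min(dist[i][j], dist[i][k] + dist[k][j]). The final matrix gives, for each (i, j), the minimum total weight of any directed path from i to j (possibly empty when i = j).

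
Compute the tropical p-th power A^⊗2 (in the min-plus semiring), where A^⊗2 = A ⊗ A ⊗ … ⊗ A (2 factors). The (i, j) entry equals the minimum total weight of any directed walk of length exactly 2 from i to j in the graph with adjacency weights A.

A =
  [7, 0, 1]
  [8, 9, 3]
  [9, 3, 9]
A^⊗2 =
  [8, 4, 3]
  [12, 6, 9]
  [11, 9, 6]

Each entry (A^⊗2)_ij equals the minimum over all length-2 walks i = v_0 → v_1 → … → v_2 = j of Σ_t A[v_t][v_{t+1}]. For example, for (i, j) = (0, 2) we minimise over 3 possible intermediate vertex sequences; the minimum is 3, attained along the walk 0 → 1 → 2.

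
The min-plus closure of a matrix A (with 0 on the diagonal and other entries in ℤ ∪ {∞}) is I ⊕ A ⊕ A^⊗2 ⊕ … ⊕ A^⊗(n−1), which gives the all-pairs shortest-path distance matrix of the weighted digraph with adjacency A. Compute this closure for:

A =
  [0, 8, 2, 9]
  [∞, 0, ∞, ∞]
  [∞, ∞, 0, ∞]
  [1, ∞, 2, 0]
Closure =
  [0, 8, 2, 9]
  [∞, 0, ∞, ∞]
  [∞, ∞, 0, ∞]
  [1, 9, 2, 0]

This is the Floyd-Warshall all-pairs shortest-path computation. For each intermediate vertex k = 0, 1, …, 3, update dist[i][j] ← min(dist[i][j], dist[i][k] + dist[k][j]). The final matrix gives, for each (i, j), the minimum total weight of any directed path from i to j (possibly empty when i = j).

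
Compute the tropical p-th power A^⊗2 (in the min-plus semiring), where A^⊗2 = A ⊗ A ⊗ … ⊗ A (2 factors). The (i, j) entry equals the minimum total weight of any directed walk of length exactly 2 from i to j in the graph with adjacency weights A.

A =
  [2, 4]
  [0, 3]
A^⊗2 =
  [4, 6]
  [2, 4]

Each entry (A^⊗2)_ij equals the minimum over all length-2 walks i = v_0 → v_1 → … → v_2 = j of Σ_t A[v_t][v_{t+1}]. For example, for (i, j) = (0, 1) we minimise over 2 possible intermediate vertex sequences; the minimum is 6, attained along the walk 0 → 0 → 1.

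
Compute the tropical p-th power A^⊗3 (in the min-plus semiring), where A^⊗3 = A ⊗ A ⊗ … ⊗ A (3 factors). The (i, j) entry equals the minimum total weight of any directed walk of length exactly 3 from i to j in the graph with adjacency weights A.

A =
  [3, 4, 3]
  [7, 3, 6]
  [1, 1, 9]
A^⊗3 =
  [7, 7, 7]
  [10, 9, 10]
  [5, 5, 7]

Each entry (A^⊗3)_ij equals the minimum over all length-3 walks i = v_0 → v_1 → … → v_3 = j of Σ_t A[v_t][v_{t+1}]. For example, for (i, j) = (0, 2) we minimise over 9 possible intermediate vertex sequences; the minimum is 7, attained along the walk 0 → 2 → 0 → 2.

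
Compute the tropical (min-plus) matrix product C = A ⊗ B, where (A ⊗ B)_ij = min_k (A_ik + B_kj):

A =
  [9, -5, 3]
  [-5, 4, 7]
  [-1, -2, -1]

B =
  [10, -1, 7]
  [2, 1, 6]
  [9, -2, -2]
A ⊗ B =
  [-3, -4, 1]
  [5, -6, 2]
  [0, -3, -3]

Apply the min-plus product entry-by-entry:
  C[0][0] = min over k of (A[0][0] + B[0][0] = 9 + 10 = 19, A[0][1] + B[1][0] = -5 + 2 = -3, A[0][2] + B[2][0] = 3 + 9 = 12) = -3 (attained at k = 1)
  C[0][1] = min over k of (A[0][0] + B[0][1] = 9 + -1 = 8, A[0][1] + B[1][1] = -5 + 1 = -4, A[0][2] + B[2][1] = 3 + -2 = 1) = -4 (attained at k = 1)
  C[0][2] = min over k of (A[0][0] + B[0][2] = 9 + 7 = 16, A[0][1] + B[1][2] = -5 + 6 = 1, A[0][2] + B[2][2] = 3 + -2 = 1) = 1 (attained at k = 1)
  C[1][0] = min over k of (A[1][0] + B[0][0] = -5 + 10 = 5, A[1][1] + B[1][0] = 4 + 2 = 6, A[1][2] + B[2][0] = 7 + 9 = 16) = 5 (attained at k = 0)
  C[1][1] = min over k of (A[1][0] + B[0][1] = -5 + -1 = -6, A[1][1] + B[1][1] = 4 + 1 = 5, A[1][2] + B[2][1] = 7 + -2 = 5) = -6 (attained at k = 0)
  C[1][2] = min over k of (A[1][0] + B[0][2] = -5 + 7 = 2, A[1][1] + B[1][2] = 4 + 6 = 10, A[1][2] + B[2][2] = 7 + -2 = 5) = 2 (attained at k = 0)
  C[2][0] = min over k of (A[2][0] + B[0][0] = -1 + 10 = 9, A[2][1] + B[1][0] = -2 + 2 = 0, A[2][2] + B[2][0] = -1 + 9 = 8) = 0 (attained at k = 1)
  C[2][1] = min over k of (A[2][0] + B[0][1] = -1 + -1 = -2, A[2][1] + B[1][1] = -2 + 1 = -1, A[2][2] + B[2][1] = -1 + -2 = -3) = -3 (attained at k = 2)
  C[2][2] = min over k of (A[2][0] + B[0][2] = -1 + 7 = 6, A[2][1] + B[1][2] = -2 + 6 = 4, A[2][2] + B[2][2] = -1 + -2 = -3) = -3 (attained at k = 2)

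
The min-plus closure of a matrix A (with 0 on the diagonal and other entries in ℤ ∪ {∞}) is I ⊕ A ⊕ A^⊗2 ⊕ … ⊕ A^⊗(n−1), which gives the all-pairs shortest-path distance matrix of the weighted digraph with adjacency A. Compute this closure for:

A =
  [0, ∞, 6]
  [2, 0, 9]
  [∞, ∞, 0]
Closure =
  [0, ∞, 6]
  [2, 0, 8]
  [∞, ∞, 0]

This is the Floyd-Warshall all-pairs shortest-path computation. For each intermediate vertex k = 0, 1, …, 2, update dist[i][j] ← min(dist[i][j], dist[i][k] + dist[k][j]). The final matrix gives, for each (i, j), the minimum total weight of any directed path from i to j (possibly empty when i = j).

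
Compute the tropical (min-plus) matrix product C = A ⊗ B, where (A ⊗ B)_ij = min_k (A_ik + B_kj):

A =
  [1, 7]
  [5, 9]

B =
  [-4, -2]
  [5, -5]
A ⊗ B =
  [-3, -1]
  [1, 3]

Apply the min-plus product entry-by-entry:
  C[0][0] = min over k of (A[0][0] + B[0][0] = 1 + -4 = -3, A[0][1] + B[1][0] = 7 + 5 = 12) = -3 (attained at k = 0)
  C[0][1] = min over k of (A[0][0] + B[0][1] = 1 + -2 = -1, A[0][1] + B[1][1] = 7 + -5 = 2) = -1 (attained at k = 0)
  C[1][0] = min over k of (A[1][0] + B[0][0] = 5 + -4 = 1, A[1][1] + B[1][0] = 9 + 5 = 14) = 1 (attained at k = 0)
  C[1][1] = min over k of (A[1][0] + B[0][1] = 5 + -2 = 3, A[1][1] + B[1][1] = 9 + -5 = 4) = 3 (attained at k = 0)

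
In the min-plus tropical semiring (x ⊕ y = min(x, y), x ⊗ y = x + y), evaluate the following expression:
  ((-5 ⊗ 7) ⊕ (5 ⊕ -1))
((-5 ⊗ 7) ⊕ (5 ⊕ -1)) = -1

Expand innermost to outermost. Recall ⊕ takes the minimum of its arguments and ⊗ takes their sum. Working out the expression ((-5 ⊗ 7) ⊕ (5 ⊕ -1)) gives -1.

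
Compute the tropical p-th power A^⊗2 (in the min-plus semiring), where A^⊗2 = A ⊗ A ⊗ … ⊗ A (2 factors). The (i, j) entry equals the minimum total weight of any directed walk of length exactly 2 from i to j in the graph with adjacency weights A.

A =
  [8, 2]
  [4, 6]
A^⊗2 =
  [6, 8]
  [10, 6]

Each entry (A^⊗2)_ij equals the minimum over all length-2 walks i = v_0 → v_1 → … → v_2 = j of Σ_t A[v_t][v_{t+1}]. For example, for (i, j) = (0, 1) we minimise over 2 possible intermediate vertex sequences; the minimum is 8, attained along the walk 0 → 1 → 1.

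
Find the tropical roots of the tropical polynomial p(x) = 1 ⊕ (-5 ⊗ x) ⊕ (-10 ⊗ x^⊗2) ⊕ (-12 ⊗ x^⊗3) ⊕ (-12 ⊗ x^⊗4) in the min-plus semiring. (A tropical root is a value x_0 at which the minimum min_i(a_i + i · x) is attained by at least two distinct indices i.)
Roots: {0, 2, 5, 6}

Each tropical root is a break point of the lower envelope of the lines y = a_i + i · x (there are 5 lines, with slopes 0, 1, ..., 4). Only the lines that attain the minimum somewhere contribute to roots; other lines are dominated. Here the surviving (envelope) indices are i = 4, i = 3, i = 2, i = 1, i = 0.
Intersections between consecutive envelope lines give the roots: for adjacent envelope indices i < j the intersection is x = (a_i − a_j) / (j − i). Reading off the sorted break points: {0, 2, 5, 6}.
Verification: at each break x_0, at least two indices attain the minimum of min_i(a_i + i · x_0).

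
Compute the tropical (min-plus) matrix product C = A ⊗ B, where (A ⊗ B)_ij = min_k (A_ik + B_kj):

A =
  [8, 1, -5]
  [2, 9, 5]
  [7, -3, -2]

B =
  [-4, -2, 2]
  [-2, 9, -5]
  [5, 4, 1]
A ⊗ B =
  [-1, -1, -4]
  [-2, 0, 4]
  [-5, 2, -8]

Apply the min-plus product entry-by-entry:
  C[0][0] = min over k of (A[0][0] + B[0][0] = 8 + -4 = 4, A[0][1] + B[1][0] = 1 + -2 = -1, A[0][2] + B[2][0] = -5 + 5 = 0) = -1 (attained at k = 1)
  C[0][1] = min over k of (A[0][0] + B[0][1] = 8 + -2 = 6, A[0][1] + B[1][1] = 1 + 9 = 10, A[0][2] + B[2][1] = -5 + 4 = -1) = -1 (attained at k = 2)
  C[0][2] = min over k of (A[0][0] + B[0][2] = 8 + 2 = 10, A[0][1] + B[1][2] = 1 + -5 = -4, A[0][2] + B[2][2] = -5 + 1 = -4) = -4 (attained at k = 1)
  C[1][0] = min over k of (A[1][0] + B[0][0] = 2 + -4 = -2, A[1][1] + B[1][0] = 9 + -2 = 7, A[1][2] + B[2][0] = 5 + 5 = 10) = -2 (attained at k = 0)
  C[1][1] = min over k of (A[1][0] + B[0][1] = 2 + -2 = 0, A[1][1] + B[1][1] = 9 + 9 = 18, A[1][2] + B[2][1] = 5 + 4 = 9) = 0 (attained at k = 0)
  C[1][2] = min over k of (A[1][0] + B[0][2] = 2 + 2 = 4, A[1][1] + B[1][2] = 9 + -5 = 4, A[1][2] + B[2][2] = 5 + 1 = 6) = 4 (attained at k = 0)
  C[2][0] = min over k of (A[2][0] + B[0][0] = 7 + -4 = 3, A[2][1] + B[1][0] = -3 + -2 = -5, A[2][2] + B[2][0] = -2 + 5 = 3) = -5 (attained at k = 1)
  C[2][1] = min over k of (A[2][0] + B[0][1] = 7 + -2 = 5, A[2][1] + B[1][1] = -3 + 9 = 6, A[2][2] + B[2][1] = -2 + 4 = 2) = 2 (attained at k = 2)
  C[2][2] = min over k of (A[2][0] + B[0][2] = 7 + 2 = 9, A[2][1] + B[1][2] = -3 + -5 = -8, A[2][2] + B[2][2] = -2 + 1 = -1) = -8 (attained at k = 1)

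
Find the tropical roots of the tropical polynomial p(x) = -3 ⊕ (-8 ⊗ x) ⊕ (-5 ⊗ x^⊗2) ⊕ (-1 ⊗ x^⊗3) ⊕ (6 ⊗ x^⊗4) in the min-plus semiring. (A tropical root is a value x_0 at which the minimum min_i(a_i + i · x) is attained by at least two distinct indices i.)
Roots: {-7, -4, -3, 5}

Each tropical root is a break point of the lower envelope of the lines y = a_i + i · x (there are 5 lines, with slopes 0, 1, ..., 4). Only the lines that attain the minimum somewhere contribute to roots; other lines are dominated. Here the surviving (envelope) indices are i = 4, i = 3, i = 2, i = 1, i = 0.
Intersections between consecutive envelope lines give the roots: for adjacent envelope indices i < j the intersection is x = (a_i − a_j) / (j − i). Reading off the sorted break points: {-7, -4, -3, 5}.
Verification: at each break x_0, at least two indices attain the minimum of min_i(a_i + i · x_0).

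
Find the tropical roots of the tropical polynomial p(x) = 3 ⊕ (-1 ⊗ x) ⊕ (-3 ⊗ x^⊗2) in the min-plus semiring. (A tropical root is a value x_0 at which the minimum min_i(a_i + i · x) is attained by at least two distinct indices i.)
Roots: {2, 4}

Each tropical root is a break point of the lower envelope of the lines y = a_i + i · x (there are 3 lines, with slopes 0, 1, ..., 2). Only the lines that attain the minimum somewhere contribute to roots; other lines are dominated. Here the surviving (envelope) indices are i = 2, i = 1, i = 0.
Intersections between consecutive envelope lines give the roots: for adjacent envelope indices i < j the intersection is x = (a_i − a_j) / (j − i). Reading off the sorted break points: {2, 4}.
Verification: at each break x_0, at least two indices attain the minimum of min_i(a_i + i · x_0).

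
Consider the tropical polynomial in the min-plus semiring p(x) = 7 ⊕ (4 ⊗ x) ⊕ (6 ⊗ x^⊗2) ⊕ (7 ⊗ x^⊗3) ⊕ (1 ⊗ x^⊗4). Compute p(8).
p(8) = 7

A tropical monomial a ⊗ x^⊗i evaluates to a + i · x. Evaluating each term at x = 8:
  Term 0 contributes 7 + 0 · 8 = 7
  Term 1 contributes 4 + 1 · 8 = 12
  Term 2 contributes 6 + 2 · 8 = 22
  Term 3 contributes 7 + 3 · 8 = 31
  Term 4 contributes 1 + 4 · 8 = 33
p(8) = ⊕ of these = min[7, 12, 22, 31, 33] = 7.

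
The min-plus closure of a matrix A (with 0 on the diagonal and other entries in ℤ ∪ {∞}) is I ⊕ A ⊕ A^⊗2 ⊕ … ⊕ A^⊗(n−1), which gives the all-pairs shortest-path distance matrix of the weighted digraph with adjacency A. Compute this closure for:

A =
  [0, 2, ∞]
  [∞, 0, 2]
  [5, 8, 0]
Closure =
  [0, 2, 4]
  [7, 0, 2]
  [5, 7, 0]

This is the Floyd-Warshall all-pairs shortest-path computation. For each intermediate vertex k = 0, 1, …, 2, update dist[i][j] ← min(dist[i][j], dist[i][k] + dist[k][j]). The final matrix gives, for each (i, j), the minimum total weight of any directed path from i to j (possibly empty when i = j).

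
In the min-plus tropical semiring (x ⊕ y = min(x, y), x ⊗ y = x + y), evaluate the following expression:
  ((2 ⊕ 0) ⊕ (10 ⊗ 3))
((2 ⊕ 0) ⊕ (10 ⊗ 3)) = 0

Expand innermost to outermost. Recall ⊕ takes the minimum of its arguments and ⊗ takes their sum. Working out the expression ((2 ⊕ 0) ⊕ (10 ⊗ 3)) gives 0.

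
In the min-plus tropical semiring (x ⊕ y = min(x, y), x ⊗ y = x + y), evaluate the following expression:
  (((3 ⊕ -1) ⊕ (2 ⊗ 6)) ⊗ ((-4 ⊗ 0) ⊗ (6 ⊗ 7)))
(((3 ⊕ -1) ⊕ (2 ⊗ 6)) ⊗ ((-4 ⊗ 0) ⊗ (6 ⊗ 7))) = 8

Expand innermost to outermost. Recall ⊕ takes the minimum of its arguments and ⊗ takes their sum. Working out the expression (((3 ⊕ -1) ⊕ (2 ⊗ 6)) ⊗ ((-4 ⊗ 0) ⊗ (6 ⊗ 7))) gives 8.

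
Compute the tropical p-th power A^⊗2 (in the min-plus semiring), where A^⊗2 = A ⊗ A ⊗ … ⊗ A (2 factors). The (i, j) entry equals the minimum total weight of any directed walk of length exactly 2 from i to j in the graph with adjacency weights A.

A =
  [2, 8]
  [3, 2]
A^⊗2 =
  [4, 10]
  [5, 4]

Each entry (A^⊗2)_ij equals the minimum over all length-2 walks i = v_0 → v_1 → … → v_2 = j of Σ_t A[v_t][v_{t+1}]. For example, for (i, j) = (0, 1) we minimise over 2 possible intermediate vertex sequences; the minimum is 10, attained along the walk 0 → 0 → 1.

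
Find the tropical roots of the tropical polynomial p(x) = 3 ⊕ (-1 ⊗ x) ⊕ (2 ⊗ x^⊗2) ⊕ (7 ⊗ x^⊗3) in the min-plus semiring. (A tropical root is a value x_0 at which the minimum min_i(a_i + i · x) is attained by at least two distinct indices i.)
Roots: {-5, -3, 4}

Each tropical root is a break point of the lower envelope of the lines y = a_i + i · x (there are 4 lines, with slopes 0, 1, ..., 3). Only the lines that attain the minimum somewhere contribute to roots; other lines are dominated. Here the surviving (envelope) indices are i = 3, i = 2, i = 1, i = 0.
Intersections between consecutive envelope lines give the roots: for adjacent envelope indices i < j the intersection is x = (a_i − a_j) / (j − i). Reading off the sorted break points: {-5, -3, 4}.
Verification: at each break x_0, at least two indices attain the minimum of min_i(a_i + i · x_0).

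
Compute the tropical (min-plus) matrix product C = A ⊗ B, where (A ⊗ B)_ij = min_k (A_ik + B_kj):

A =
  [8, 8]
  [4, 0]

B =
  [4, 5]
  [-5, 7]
A ⊗ B =
  [3, 13]
  [-5, 7]

Apply the min-plus product entry-by-entry:
  C[0][0] = min over k of (A[0][0] + B[0][0] = 8 + 4 = 12, A[0][1] + B[1][0] = 8 + -5 = 3) = 3 (attained at k = 1)
  C[0][1] = min over k of (A[0][0] + B[0][1] = 8 + 5 = 13, A[0][1] + B[1][1] = 8 + 7 = 15) = 13 (attained at k = 0)
  C[1][0] = min over k of (A[1][0] + B[0][0] = 4 + 4 = 8, A[1][1] + B[1][0] = 0 + -5 = -5) = -5 (attained at k = 1)
  C[1][1] = min over k of (A[1][0] + B[0][1] = 4 + 5 = 9, A[1][1] + B[1][1] = 0 + 7 = 7) = 7 (attained at k = 1)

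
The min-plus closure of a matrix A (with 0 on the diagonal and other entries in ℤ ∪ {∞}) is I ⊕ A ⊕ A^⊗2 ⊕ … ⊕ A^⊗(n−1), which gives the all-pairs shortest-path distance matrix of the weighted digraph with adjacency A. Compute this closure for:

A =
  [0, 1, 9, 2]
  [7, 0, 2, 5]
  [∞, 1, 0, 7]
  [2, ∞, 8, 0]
Closure =
  [0, 1, 3, 2]
  [7, 0, 2, 5]
  [8, 1, 0, 6]
  [2, 3, 5, 0]

This is the Floyd-Warshall all-pairs shortest-path computation. For each intermediate vertex k = 0, 1, …, 3, update dist[i][j] ← min(dist[i][j], dist[i][k] + dist[k][j]). The final matrix gives, for each (i, j), the minimum total weight of any directed path from i to j (possibly empty when i = j).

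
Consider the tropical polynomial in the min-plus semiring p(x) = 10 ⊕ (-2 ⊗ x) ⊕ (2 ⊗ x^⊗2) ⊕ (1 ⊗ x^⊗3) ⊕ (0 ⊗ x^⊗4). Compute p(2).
p(2) = 0

A tropical monomial a ⊗ x^⊗i evaluates to a + i · x. Evaluating each term at x = 2:
  Term 0 contributes 10 + 0 · 2 = 10
  Term 1 contributes -2 + 1 · 2 = 0
  Term 2 contributes 2 + 2 · 2 = 6
  Term 3 contributes 1 + 3 · 2 = 7
  Term 4 contributes 0 + 4 · 2 = 8
p(2) = ⊕ of these = min[10, 0, 6, 7, 8] = 0.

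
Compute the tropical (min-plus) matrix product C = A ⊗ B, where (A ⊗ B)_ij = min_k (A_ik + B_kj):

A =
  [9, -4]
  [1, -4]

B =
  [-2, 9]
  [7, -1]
A ⊗ B =
  [3, -5]
  [-1, -5]

Apply the min-plus product entry-by-entry:
  C[0][0] = min over k of (A[0][0] + B[0][0] = 9 + -2 = 7, A[0][1] + B[1][0] = -4 + 7 = 3) = 3 (attained at k = 1)
  C[0][1] = min over k of (A[0][0] + B[0][1] = 9 + 9 = 18, A[0][1] + B[1][1] = -4 + -1 = -5) = -5 (attained at k = 1)
  C[1][0] = min over k of (A[1][0] + B[0][0] = 1 + -2 = -1, A[1][1] + B[1][0] = -4 + 7 = 3) = -1 (attained at k = 0)
  C[1][1] = min over k of (A[1][0] + B[0][1] = 1 + 9 = 10, A[1][1] + B[1][1] = -4 + -1 = -5) = -5 (attained at k = 1)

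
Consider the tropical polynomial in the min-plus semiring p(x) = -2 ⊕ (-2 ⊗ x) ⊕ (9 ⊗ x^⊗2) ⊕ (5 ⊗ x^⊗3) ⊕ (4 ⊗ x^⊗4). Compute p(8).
p(8) = -2

A tropical monomial a ⊗ x^⊗i evaluates to a + i · x. Evaluating each term at x = 8:
  Term 0 contributes -2 + 0 · 8 = -2
  Term 1 contributes -2 + 1 · 8 = 6
  Term 2 contributes 9 + 2 · 8 = 25
  Term 3 contributes 5 + 3 · 8 = 29
  Term 4 contributes 4 + 4 · 8 = 36
p(8) = ⊕ of these = min[-2, 6, 25, 29, 36] = -2.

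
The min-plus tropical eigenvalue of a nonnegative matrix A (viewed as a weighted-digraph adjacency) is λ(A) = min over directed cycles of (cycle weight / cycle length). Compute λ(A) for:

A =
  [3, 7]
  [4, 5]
λ(A) = 3

Enumerate directed cycles and compute their means (weight / length). Sample:
  cycle 0 → 0: weight = 3, length = 1, mean = 3/1 ≈ 3.000
  cycle 1 → 1: weight = 5, length = 1, mean = 5/1 ≈ 5.000
  cycle 0 → 1 → 0: weight = 11, length = 2, mean = 11/2 ≈ 5.500
  cycle 1 → 0 → 1: weight = 11, length = 2, mean = 11/2 ≈ 5.500
Minimum mean = 3.000, attained e.g. along the cycle 0 → 0 with weight 3 and length 1. So λ(A) = 3/1 = 3.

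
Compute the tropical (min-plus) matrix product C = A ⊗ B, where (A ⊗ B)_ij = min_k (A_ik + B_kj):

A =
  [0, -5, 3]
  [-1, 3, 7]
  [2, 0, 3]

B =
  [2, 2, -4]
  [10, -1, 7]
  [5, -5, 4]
A ⊗ B =
  [2, -6, -4]
  [1, 1, -5]
  [4, -2, -2]

Apply the min-plus product entry-by-entry:
  C[0][0] = min over k of (A[0][0] + B[0][0] = 0 + 2 = 2, A[0][1] + B[1][0] = -5 + 10 = 5, A[0][2] + B[2][0] = 3 + 5 = 8) = 2 (attained at k = 0)
  C[0][1] = min over k of (A[0][0] + B[0][1] = 0 + 2 = 2, A[0][1] + B[1][1] = -5 + -1 = -6, A[0][2] + B[2][1] = 3 + -5 = -2) = -6 (attained at k = 1)
  C[0][2] = min over k of (A[0][0] + B[0][2] = 0 + -4 = -4, A[0][1] + B[1][2] = -5 + 7 = 2, A[0][2] + B[2][2] = 3 + 4 = 7) = -4 (attained at k = 0)
  C[1][0] = min over k of (A[1][0] + B[0][0] = -1 + 2 = 1, A[1][1] + B[1][0] = 3 + 10 = 13, A[1][2] + B[2][0] = 7 + 5 = 12) = 1 (attained at k = 0)
  C[1][1] = min over k of (A[1][0] + B[0][1] = -1 + 2 = 1, A[1][1] + B[1][1] = 3 + -1 = 2, A[1][2] + B[2][1] = 7 + -5 = 2) = 1 (attained at k = 0)
  C[1][2] = min over k of (A[1][0] + B[0][2] = -1 + -4 = -5, A[1][1] + B[1][2] = 3 + 7 = 10, A[1][2] + B[2][2] = 7 + 4 = 11) = -5 (attained at k = 0)
  C[2][0] = min over k of (A[2][0] + B[0][0] = 2 + 2 = 4, A[2][1] + B[1][0] = 0 + 10 = 10, A[2][2] + B[2][0] = 3 + 5 = 8) = 4 (attained at k = 0)
  C[2][1] = min over k of (A[2][0] + B[0][1] = 2 + 2 = 4, A[2][1] + B[1][1] = 0 + -1 = -1, A[2][2] + B[2][1] = 3 + -5 = -2) = -2 (attained at k = 2)
  C[2][2] = min over k of (A[2][0] + B[0][2] = 2 + -4 = -2, A[2][1] + B[1][2] = 0 + 7 = 7, A[2][2] + B[2][2] = 3 + 4 = 7) = -2 (attained at k = 0)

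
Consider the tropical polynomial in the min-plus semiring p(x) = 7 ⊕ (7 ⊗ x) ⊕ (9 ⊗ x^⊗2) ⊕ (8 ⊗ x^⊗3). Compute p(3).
p(3) = 7

A tropical monomial a ⊗ x^⊗i evaluates to a + i · x. Evaluating each term at x = 3:
  Term 0 contributes 7 + 0 · 3 = 7
  Term 1 contributes 7 + 1 · 3 = 10
  Term 2 contributes 9 + 2 · 3 = 15
  Term 3 contributes 8 + 3 · 3 = 17
p(3) = ⊕ of these = min[7, 10, 15, 17] = 7.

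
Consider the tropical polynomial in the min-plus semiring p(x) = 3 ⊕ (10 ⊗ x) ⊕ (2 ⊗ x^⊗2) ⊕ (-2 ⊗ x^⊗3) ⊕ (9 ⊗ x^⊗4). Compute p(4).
p(4) = 3

A tropical monomial a ⊗ x^⊗i evaluates to a + i · x. Evaluating each term at x = 4:
  Term 0 contributes 3 + 0 · 4 = 3
  Term 1 contributes 10 + 1 · 4 = 14
  Term 2 contributes 2 + 2 · 4 = 10
  Term 3 contributes -2 + 3 · 4 = 10
  Term 4 contributes 9 + 4 · 4 = 25
p(4) = ⊕ of these = min[3, 14, 10, 10, 25] = 3.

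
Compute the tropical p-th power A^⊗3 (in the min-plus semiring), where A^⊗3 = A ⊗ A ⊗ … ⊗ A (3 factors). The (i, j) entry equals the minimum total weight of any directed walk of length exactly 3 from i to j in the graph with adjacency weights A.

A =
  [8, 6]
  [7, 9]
A^⊗3 =
  [21, 19]
  [20, 21]

Each entry (A^⊗3)_ij equals the minimum over all length-3 walks i = v_0 → v_1 → … → v_3 = j of Σ_t A[v_t][v_{t+1}]. For example, for (i, j) = (0, 1) we minimise over 4 possible intermediate vertex sequences; the minimum is 19, attained along the walk 0 → 1 → 0 → 1.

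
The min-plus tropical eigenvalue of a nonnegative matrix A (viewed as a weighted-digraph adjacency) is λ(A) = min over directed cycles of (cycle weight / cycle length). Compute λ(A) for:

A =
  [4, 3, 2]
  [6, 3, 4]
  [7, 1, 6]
λ(A) = 5/2

Enumerate directed cycles and compute their means (weight / length). Sample:
  cycle 0 → 0: weight = 4, length = 1, mean = 4/1 ≈ 4.000
  cycle 1 → 1: weight = 3, length = 1, mean = 3/1 ≈ 3.000
  cycle 2 → 2: weight = 6, length = 1, mean = 6/1 ≈ 6.000
  cycle 0 → 1 → 0: weight = 9, length = 2, mean = 9/2 ≈ 4.500
  cycle 0 → 2 → 0: weight = 9, length = 2, mean = 9/2 ≈ 4.500
  cycle 1 → 0 → 1: weight = 9, length = 2, mean = 9/2 ≈ 4.500
Minimum mean = 2.500, attained e.g. along the cycle 1 → 2 → 1 with weight 5 and length 2. So λ(A) = 5/2 = 5/2.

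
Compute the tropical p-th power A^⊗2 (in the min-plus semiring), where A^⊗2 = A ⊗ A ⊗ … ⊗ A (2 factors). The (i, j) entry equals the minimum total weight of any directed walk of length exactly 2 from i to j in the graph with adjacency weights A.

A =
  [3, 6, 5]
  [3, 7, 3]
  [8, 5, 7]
A^⊗2 =
  [6, 9, 8]
  [6, 8, 8]
  [8, 12, 8]

Each entry (A^⊗2)_ij equals the minimum over all length-2 walks i = v_0 → v_1 → … → v_2 = j of Σ_t A[v_t][v_{t+1}]. For example, for (i, j) = (0, 2) we minimise over 3 possible intermediate vertex sequences; the minimum is 8, attained along the walk 0 → 0 → 2.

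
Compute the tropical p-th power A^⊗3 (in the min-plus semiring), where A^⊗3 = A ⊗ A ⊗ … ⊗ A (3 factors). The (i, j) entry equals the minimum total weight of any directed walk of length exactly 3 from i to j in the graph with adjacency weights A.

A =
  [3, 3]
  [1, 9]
A^⊗3 =
  [7, 7]
  [5, 7]

Each entry (A^⊗3)_ij equals the minimum over all length-3 walks i = v_0 → v_1 → … → v_3 = j of Σ_t A[v_t][v_{t+1}]. For example, for (i, j) = (0, 1) we minimise over 4 possible intermediate vertex sequences; the minimum is 7, attained along the walk 0 → 1 → 0 → 1.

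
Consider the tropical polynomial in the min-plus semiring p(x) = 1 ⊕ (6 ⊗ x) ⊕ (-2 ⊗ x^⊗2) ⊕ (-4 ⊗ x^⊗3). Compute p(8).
p(8) = 1

A tropical monomial a ⊗ x^⊗i evaluates to a + i · x. Evaluating each term at x = 8:
  Term 0 contributes 1 + 0 · 8 = 1
  Term 1 contributes 6 + 1 · 8 = 14
  Term 2 contributes -2 + 2 · 8 = 14
  Term 3 contributes -4 + 3 · 8 = 20
p(8) = ⊕ of these = min[1, 14, 14, 20] = 1.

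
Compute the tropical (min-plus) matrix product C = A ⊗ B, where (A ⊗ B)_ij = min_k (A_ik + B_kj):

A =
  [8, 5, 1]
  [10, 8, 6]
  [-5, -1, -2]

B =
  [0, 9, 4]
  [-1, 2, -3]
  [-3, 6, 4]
A ⊗ B =
  [-2, 7, 2]
  [3, 10, 5]
  [-5, 1, -4]

Apply the min-plus product entry-by-entry:
  C[0][0] = min over k of (A[0][0] + B[0][0] = 8 + 0 = 8, A[0][1] + B[1][0] = 5 + -1 = 4, A[0][2] + B[2][0] = 1 + -3 = -2) = -2 (attained at k = 2)
  C[0][1] = min over k of (A[0][0] + B[0][1] = 8 + 9 = 17, A[0][1] + B[1][1] = 5 + 2 = 7, A[0][2] + B[2][1] = 1 + 6 = 7) = 7 (attained at k = 1)
  C[0][2] = min over k of (A[0][0] + B[0][2] = 8 + 4 = 12, A[0][1] + B[1][2] = 5 + -3 = 2, A[0][2] + B[2][2] = 1 + 4 = 5) = 2 (attained at k = 1)
  C[1][0] = min over k of (A[1][0] + B[0][0] = 10 + 0 = 10, A[1][1] + B[1][0] = 8 + -1 = 7, A[1][2] + B[2][0] = 6 + -3 = 3) = 3 (attained at k = 2)
  C[1][1] = min over k of (A[1][0] + B[0][1] = 10 + 9 = 19, A[1][1] + B[1][1] = 8 + 2 = 10, A[1][2] + B[2][1] = 6 + 6 = 12) = 10 (attained at k = 1)
  C[1][2] = min over k of (A[1][0] + B[0][2] = 10 + 4 = 14, A[1][1] + B[1][2] = 8 + -3 = 5, A[1][2] + B[2][2] = 6 + 4 = 10) = 5 (attained at k = 1)
  C[2][0] = min over k of (A[2][0] + B[0][0] = -5 + 0 = -5, A[2][1] + B[1][0] = -1 + -1 = -2, A[2][2] + B[2][0] = -2 + -3 = -5) = -5 (attained at k = 0)
  C[2][1] = min over k of (A[2][0] + B[0][1] = -5 + 9 = 4, A[2][1] + B[1][1] = -1 + 2 = 1, A[2][2] + B[2][1] = -2 + 6 = 4) = 1 (attained at k = 1)
  C[2][2] = min over k of (A[2][0] + B[0][2] = -5 + 4 = -1, A[2][1] + B[1][2] = -1 + -3 = -4, A[2][2] + B[2][2] = -2 + 4 = 2) = -4 (attained at k = 1)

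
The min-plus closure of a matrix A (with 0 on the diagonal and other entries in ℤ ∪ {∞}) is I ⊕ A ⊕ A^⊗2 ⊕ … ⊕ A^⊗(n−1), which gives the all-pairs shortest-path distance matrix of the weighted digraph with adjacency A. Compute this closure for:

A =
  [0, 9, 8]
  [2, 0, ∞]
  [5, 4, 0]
Closure =
  [0, 9, 8]
  [2, 0, 10]
  [5, 4, 0]

This is the Floyd-Warshall all-pairs shortest-path computation. For each intermediate vertex k = 0, 1, …, 2, update dist[i][j] ← min(dist[i][j], dist[i][k] + dist[k][j]). The final matrix gives, for each (i, j), the minimum total weight of any directed path from i to j (possibly empty when i = j).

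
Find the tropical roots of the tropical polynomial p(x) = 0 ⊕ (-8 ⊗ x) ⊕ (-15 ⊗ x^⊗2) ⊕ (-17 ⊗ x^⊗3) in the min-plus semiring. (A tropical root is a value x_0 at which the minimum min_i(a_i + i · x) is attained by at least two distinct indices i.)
Roots: {2, 7, 8}

Each tropical root is a break point of the lower envelope of the lines y = a_i + i · x (there are 4 lines, with slopes 0, 1, ..., 3). Only the lines that attain the minimum somewhere contribute to roots; other lines are dominated. Here the surviving (envelope) indices are i = 3, i = 2, i = 1, i = 0.
Intersections between consecutive envelope lines give the roots: for adjacent envelope indices i < j the intersection is x = (a_i − a_j) / (j − i). Reading off the sorted break points: {2, 7, 8}.
Verification: at each break x_0, at least two indices attain the minimum of min_i(a_i + i · x_0).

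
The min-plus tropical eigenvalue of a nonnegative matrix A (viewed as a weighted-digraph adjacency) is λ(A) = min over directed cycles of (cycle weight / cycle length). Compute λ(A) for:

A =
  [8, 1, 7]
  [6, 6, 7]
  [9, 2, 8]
λ(A) = 7/2

Enumerate directed cycles and compute their means (weight / length). Sample:
  cycle 0 → 0: weight = 8, length = 1, mean = 8/1 ≈ 8.000
  cycle 1 → 1: weight = 6, length = 1, mean = 6/1 ≈ 6.000
  cycle 2 → 2: weight = 8, length = 1, mean = 8/1 ≈ 8.000
  cycle 0 → 1 → 0: weight = 7, length = 2, mean = 7/2 ≈ 3.500
  cycle 0 → 2 → 0: weight = 16, length = 2, mean = 16/2 ≈ 8.000
  cycle 1 → 0 → 1: weight = 7, length = 2, mean = 7/2 ≈ 3.500
Minimum mean = 3.500, attained e.g. along the cycle 0 → 1 → 0 with weight 7 and length 2. So λ(A) = 7/2 = 7/2.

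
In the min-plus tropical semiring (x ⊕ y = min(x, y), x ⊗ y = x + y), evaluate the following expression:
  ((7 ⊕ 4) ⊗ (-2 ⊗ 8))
((7 ⊕ 4) ⊗ (-2 ⊗ 8)) = 10

Expand innermost to outermost. Recall ⊕ takes the minimum of its arguments and ⊗ takes their sum. Working out the expression ((7 ⊕ 4) ⊗ (-2 ⊗ 8)) gives 10.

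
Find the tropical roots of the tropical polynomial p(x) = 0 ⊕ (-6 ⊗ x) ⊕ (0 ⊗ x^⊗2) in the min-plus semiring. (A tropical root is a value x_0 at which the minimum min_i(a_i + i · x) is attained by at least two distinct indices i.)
Roots: {-6, 6}

Each tropical root is a break point of the lower envelope of the lines y = a_i + i · x (there are 3 lines, with slopes 0, 1, ..., 2). Only the lines that attain the minimum somewhere contribute to roots; other lines are dominated. Here the surviving (envelope) indices are i = 2, i = 1, i = 0.
Intersections between consecutive envelope lines give the roots: for adjacent envelope indices i < j the intersection is x = (a_i − a_j) / (j − i). Reading off the sorted break points: {-6, 6}.
Verification: at each break x_0, at least two indices attain the minimum of min_i(a_i + i · x_0).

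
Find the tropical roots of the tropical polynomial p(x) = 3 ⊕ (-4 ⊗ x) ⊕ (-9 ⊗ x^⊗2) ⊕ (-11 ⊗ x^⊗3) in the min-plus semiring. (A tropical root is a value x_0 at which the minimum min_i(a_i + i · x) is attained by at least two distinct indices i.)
Roots: {2, 5, 7}

Each tropical root is a break point of the lower envelope of the lines y = a_i + i · x (there are 4 lines, with slopes 0, 1, ..., 3). Only the lines that attain the minimum somewhere contribute to roots; other lines are dominated. Here the surviving (envelope) indices are i = 3, i = 2, i = 1, i = 0.
Intersections between consecutive envelope lines give the roots: for adjacent envelope indices i < j the intersection is x = (a_i − a_j) / (j − i). Reading off the sorted break points: {2, 5, 7}.
Verification: at each break x_0, at least two indices attain the minimum of min_i(a_i + i · x_0).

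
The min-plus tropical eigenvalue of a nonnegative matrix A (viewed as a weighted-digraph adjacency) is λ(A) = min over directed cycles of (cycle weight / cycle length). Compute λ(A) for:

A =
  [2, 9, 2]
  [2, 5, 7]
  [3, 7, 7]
λ(A) = 2

Enumerate directed cycles and compute their means (weight / length). Sample:
  cycle 0 → 0: weight = 2, length = 1, mean = 2/1 ≈ 2.000
  cycle 1 → 1: weight = 5, length = 1, mean = 5/1 ≈ 5.000
  cycle 2 → 2: weight = 7, length = 1, mean = 7/1 ≈ 7.000
  cycle 0 → 1 → 0: weight = 11, length = 2, mean = 11/2 ≈ 5.500
  cycle 0 → 2 → 0: weight = 5, length = 2, mean = 5/2 ≈ 2.500
  cycle 1 → 0 → 1: weight = 11, length = 2, mean = 11/2 ≈ 5.500
Minimum mean = 2.000, attained e.g. along the cycle 0 → 0 with weight 2 and length 1. So λ(A) = 2/1 = 2.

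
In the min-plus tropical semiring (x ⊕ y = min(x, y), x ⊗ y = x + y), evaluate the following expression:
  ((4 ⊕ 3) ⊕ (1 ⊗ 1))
((4 ⊕ 3) ⊕ (1 ⊗ 1)) = 2

Expand innermost to outermost. Recall ⊕ takes the minimum of its arguments and ⊗ takes their sum. Working out the expression ((4 ⊕ 3) ⊕ (1 ⊗ 1)) gives 2.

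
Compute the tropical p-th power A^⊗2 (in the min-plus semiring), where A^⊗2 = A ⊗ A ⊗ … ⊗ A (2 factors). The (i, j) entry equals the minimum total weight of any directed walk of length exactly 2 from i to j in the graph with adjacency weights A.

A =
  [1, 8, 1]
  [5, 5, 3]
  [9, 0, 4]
A^⊗2 =
  [2, 1, 2]
  [6, 3, 6]
  [5, 4, 3]

Each entry (A^⊗2)_ij equals the minimum over all length-2 walks i = v_0 → v_1 → … → v_2 = j of Σ_t A[v_t][v_{t+1}]. For example, for (i, j) = (0, 2) we minimise over 3 possible intermediate vertex sequences; the minimum is 2, attained along the walk 0 → 0 → 2.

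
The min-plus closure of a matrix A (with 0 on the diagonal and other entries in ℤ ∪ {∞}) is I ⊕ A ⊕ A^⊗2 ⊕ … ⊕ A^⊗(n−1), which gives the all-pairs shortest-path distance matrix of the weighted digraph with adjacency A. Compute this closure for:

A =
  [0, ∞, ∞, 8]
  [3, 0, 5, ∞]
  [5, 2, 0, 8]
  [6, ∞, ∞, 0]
Closure =
  [0, ∞, ∞, 8]
  [3, 0, 5, 11]
  [5, 2, 0, 8]
  [6, ∞, ∞, 0]

This is the Floyd-Warshall all-pairs shortest-path computation. For each intermediate vertex k = 0, 1, …, 3, update dist[i][j] ← min(dist[i][j], dist[i][k] + dist[k][j]). The final matrix gives, for each (i, j), the minimum total weight of any directed path from i to j (possibly empty when i = j).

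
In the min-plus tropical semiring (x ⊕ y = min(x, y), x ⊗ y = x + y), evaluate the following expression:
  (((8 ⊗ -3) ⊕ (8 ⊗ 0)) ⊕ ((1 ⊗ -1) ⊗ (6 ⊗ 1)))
(((8 ⊗ -3) ⊕ (8 ⊗ 0)) ⊕ ((1 ⊗ -1) ⊗ (6 ⊗ 1))) = 5

Expand innermost to outermost. Recall ⊕ takes the minimum of its arguments and ⊗ takes their sum. Working out the expression (((8 ⊗ -3) ⊕ (8 ⊗ 0)) ⊕ ((1 ⊗ -1) ⊗ (6 ⊗ 1))) gives 5.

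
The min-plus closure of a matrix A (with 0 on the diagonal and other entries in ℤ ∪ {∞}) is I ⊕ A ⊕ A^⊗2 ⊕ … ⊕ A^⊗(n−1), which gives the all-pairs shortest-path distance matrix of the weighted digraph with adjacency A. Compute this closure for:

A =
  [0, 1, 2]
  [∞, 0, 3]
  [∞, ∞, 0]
Closure =
  [0, 1, 2]
  [∞, 0, 3]
  [∞, ∞, 0]

This is the Floyd-Warshall all-pairs shortest-path computation. For each intermediate vertex k = 0, 1, …, 2, update dist[i][j] ← min(dist[i][j], dist[i][k] + dist[k][j]). The final matrix gives, for each (i, j), the minimum total weight of any directed path from i to j (possibly empty when i = j).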